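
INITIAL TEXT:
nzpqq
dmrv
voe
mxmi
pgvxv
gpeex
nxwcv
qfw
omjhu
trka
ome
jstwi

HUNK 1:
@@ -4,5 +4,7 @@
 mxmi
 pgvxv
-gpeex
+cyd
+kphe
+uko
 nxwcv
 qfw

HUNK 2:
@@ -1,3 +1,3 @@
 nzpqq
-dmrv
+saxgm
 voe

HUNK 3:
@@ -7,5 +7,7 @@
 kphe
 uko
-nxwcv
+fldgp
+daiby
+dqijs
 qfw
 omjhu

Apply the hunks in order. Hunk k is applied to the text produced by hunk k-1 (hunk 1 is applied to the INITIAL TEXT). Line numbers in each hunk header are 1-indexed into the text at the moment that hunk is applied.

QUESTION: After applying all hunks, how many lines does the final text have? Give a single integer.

Answer: 16

Derivation:
Hunk 1: at line 4 remove [gpeex] add [cyd,kphe,uko] -> 14 lines: nzpqq dmrv voe mxmi pgvxv cyd kphe uko nxwcv qfw omjhu trka ome jstwi
Hunk 2: at line 1 remove [dmrv] add [saxgm] -> 14 lines: nzpqq saxgm voe mxmi pgvxv cyd kphe uko nxwcv qfw omjhu trka ome jstwi
Hunk 3: at line 7 remove [nxwcv] add [fldgp,daiby,dqijs] -> 16 lines: nzpqq saxgm voe mxmi pgvxv cyd kphe uko fldgp daiby dqijs qfw omjhu trka ome jstwi
Final line count: 16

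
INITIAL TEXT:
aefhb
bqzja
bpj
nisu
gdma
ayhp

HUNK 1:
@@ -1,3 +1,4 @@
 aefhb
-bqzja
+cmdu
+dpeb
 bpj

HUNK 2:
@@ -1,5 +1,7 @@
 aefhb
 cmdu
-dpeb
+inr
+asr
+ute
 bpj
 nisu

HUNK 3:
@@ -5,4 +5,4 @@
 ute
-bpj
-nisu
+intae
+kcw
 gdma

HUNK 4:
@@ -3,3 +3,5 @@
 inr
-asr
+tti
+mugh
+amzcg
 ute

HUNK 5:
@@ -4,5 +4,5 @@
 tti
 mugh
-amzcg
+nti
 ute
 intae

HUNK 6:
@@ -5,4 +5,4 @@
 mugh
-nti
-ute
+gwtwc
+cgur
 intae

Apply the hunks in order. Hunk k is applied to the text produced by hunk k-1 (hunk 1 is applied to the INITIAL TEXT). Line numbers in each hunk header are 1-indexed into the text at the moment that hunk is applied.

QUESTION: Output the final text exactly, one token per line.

Answer: aefhb
cmdu
inr
tti
mugh
gwtwc
cgur
intae
kcw
gdma
ayhp

Derivation:
Hunk 1: at line 1 remove [bqzja] add [cmdu,dpeb] -> 7 lines: aefhb cmdu dpeb bpj nisu gdma ayhp
Hunk 2: at line 1 remove [dpeb] add [inr,asr,ute] -> 9 lines: aefhb cmdu inr asr ute bpj nisu gdma ayhp
Hunk 3: at line 5 remove [bpj,nisu] add [intae,kcw] -> 9 lines: aefhb cmdu inr asr ute intae kcw gdma ayhp
Hunk 4: at line 3 remove [asr] add [tti,mugh,amzcg] -> 11 lines: aefhb cmdu inr tti mugh amzcg ute intae kcw gdma ayhp
Hunk 5: at line 4 remove [amzcg] add [nti] -> 11 lines: aefhb cmdu inr tti mugh nti ute intae kcw gdma ayhp
Hunk 6: at line 5 remove [nti,ute] add [gwtwc,cgur] -> 11 lines: aefhb cmdu inr tti mugh gwtwc cgur intae kcw gdma ayhp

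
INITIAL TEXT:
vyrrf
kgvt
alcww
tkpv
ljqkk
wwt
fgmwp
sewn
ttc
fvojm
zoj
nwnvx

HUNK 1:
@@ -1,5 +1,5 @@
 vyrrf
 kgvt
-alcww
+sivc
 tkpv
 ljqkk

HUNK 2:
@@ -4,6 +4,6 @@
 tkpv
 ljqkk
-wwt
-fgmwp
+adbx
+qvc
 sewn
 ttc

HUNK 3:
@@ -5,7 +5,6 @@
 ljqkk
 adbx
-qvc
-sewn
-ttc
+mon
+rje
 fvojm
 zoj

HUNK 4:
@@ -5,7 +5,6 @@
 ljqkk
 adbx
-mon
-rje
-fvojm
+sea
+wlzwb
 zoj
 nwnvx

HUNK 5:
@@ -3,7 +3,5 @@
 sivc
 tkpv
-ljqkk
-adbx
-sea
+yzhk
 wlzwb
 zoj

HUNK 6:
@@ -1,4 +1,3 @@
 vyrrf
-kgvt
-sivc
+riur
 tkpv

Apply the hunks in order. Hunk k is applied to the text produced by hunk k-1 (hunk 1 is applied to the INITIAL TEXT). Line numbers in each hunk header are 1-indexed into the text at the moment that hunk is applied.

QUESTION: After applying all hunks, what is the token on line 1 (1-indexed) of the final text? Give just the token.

Hunk 1: at line 1 remove [alcww] add [sivc] -> 12 lines: vyrrf kgvt sivc tkpv ljqkk wwt fgmwp sewn ttc fvojm zoj nwnvx
Hunk 2: at line 4 remove [wwt,fgmwp] add [adbx,qvc] -> 12 lines: vyrrf kgvt sivc tkpv ljqkk adbx qvc sewn ttc fvojm zoj nwnvx
Hunk 3: at line 5 remove [qvc,sewn,ttc] add [mon,rje] -> 11 lines: vyrrf kgvt sivc tkpv ljqkk adbx mon rje fvojm zoj nwnvx
Hunk 4: at line 5 remove [mon,rje,fvojm] add [sea,wlzwb] -> 10 lines: vyrrf kgvt sivc tkpv ljqkk adbx sea wlzwb zoj nwnvx
Hunk 5: at line 3 remove [ljqkk,adbx,sea] add [yzhk] -> 8 lines: vyrrf kgvt sivc tkpv yzhk wlzwb zoj nwnvx
Hunk 6: at line 1 remove [kgvt,sivc] add [riur] -> 7 lines: vyrrf riur tkpv yzhk wlzwb zoj nwnvx
Final line 1: vyrrf

Answer: vyrrf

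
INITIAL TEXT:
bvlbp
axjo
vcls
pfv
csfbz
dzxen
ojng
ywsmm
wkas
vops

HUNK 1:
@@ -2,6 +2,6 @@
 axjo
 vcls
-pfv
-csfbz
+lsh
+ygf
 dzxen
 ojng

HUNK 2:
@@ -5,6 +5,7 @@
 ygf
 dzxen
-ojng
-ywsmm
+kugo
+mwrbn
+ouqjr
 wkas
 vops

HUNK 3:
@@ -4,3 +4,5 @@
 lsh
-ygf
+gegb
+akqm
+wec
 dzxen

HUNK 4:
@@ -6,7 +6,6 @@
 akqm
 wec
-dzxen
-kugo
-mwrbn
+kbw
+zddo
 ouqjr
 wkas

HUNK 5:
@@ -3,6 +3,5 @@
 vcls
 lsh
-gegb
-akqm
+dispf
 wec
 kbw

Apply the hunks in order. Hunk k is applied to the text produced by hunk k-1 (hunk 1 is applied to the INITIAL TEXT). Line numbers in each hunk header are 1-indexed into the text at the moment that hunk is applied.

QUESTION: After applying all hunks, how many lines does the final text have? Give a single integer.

Hunk 1: at line 2 remove [pfv,csfbz] add [lsh,ygf] -> 10 lines: bvlbp axjo vcls lsh ygf dzxen ojng ywsmm wkas vops
Hunk 2: at line 5 remove [ojng,ywsmm] add [kugo,mwrbn,ouqjr] -> 11 lines: bvlbp axjo vcls lsh ygf dzxen kugo mwrbn ouqjr wkas vops
Hunk 3: at line 4 remove [ygf] add [gegb,akqm,wec] -> 13 lines: bvlbp axjo vcls lsh gegb akqm wec dzxen kugo mwrbn ouqjr wkas vops
Hunk 4: at line 6 remove [dzxen,kugo,mwrbn] add [kbw,zddo] -> 12 lines: bvlbp axjo vcls lsh gegb akqm wec kbw zddo ouqjr wkas vops
Hunk 5: at line 3 remove [gegb,akqm] add [dispf] -> 11 lines: bvlbp axjo vcls lsh dispf wec kbw zddo ouqjr wkas vops
Final line count: 11

Answer: 11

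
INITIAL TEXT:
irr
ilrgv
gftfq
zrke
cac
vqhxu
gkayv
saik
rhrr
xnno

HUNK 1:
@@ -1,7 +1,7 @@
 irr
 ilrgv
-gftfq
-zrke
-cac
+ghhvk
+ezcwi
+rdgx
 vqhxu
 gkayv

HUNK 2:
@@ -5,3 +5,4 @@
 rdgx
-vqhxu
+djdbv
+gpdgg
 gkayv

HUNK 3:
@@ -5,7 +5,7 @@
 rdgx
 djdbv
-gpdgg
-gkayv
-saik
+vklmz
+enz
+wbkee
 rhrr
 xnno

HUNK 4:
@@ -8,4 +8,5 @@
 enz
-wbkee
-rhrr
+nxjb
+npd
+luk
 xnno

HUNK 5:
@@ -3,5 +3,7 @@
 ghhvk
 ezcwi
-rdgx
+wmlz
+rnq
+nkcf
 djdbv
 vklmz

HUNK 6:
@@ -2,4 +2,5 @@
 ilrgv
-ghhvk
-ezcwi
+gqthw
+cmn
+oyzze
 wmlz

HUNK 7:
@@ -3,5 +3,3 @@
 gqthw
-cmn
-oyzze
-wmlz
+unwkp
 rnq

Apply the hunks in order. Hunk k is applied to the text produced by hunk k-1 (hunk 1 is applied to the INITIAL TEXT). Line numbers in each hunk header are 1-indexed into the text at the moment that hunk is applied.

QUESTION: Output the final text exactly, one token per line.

Hunk 1: at line 1 remove [gftfq,zrke,cac] add [ghhvk,ezcwi,rdgx] -> 10 lines: irr ilrgv ghhvk ezcwi rdgx vqhxu gkayv saik rhrr xnno
Hunk 2: at line 5 remove [vqhxu] add [djdbv,gpdgg] -> 11 lines: irr ilrgv ghhvk ezcwi rdgx djdbv gpdgg gkayv saik rhrr xnno
Hunk 3: at line 5 remove [gpdgg,gkayv,saik] add [vklmz,enz,wbkee] -> 11 lines: irr ilrgv ghhvk ezcwi rdgx djdbv vklmz enz wbkee rhrr xnno
Hunk 4: at line 8 remove [wbkee,rhrr] add [nxjb,npd,luk] -> 12 lines: irr ilrgv ghhvk ezcwi rdgx djdbv vklmz enz nxjb npd luk xnno
Hunk 5: at line 3 remove [rdgx] add [wmlz,rnq,nkcf] -> 14 lines: irr ilrgv ghhvk ezcwi wmlz rnq nkcf djdbv vklmz enz nxjb npd luk xnno
Hunk 6: at line 2 remove [ghhvk,ezcwi] add [gqthw,cmn,oyzze] -> 15 lines: irr ilrgv gqthw cmn oyzze wmlz rnq nkcf djdbv vklmz enz nxjb npd luk xnno
Hunk 7: at line 3 remove [cmn,oyzze,wmlz] add [unwkp] -> 13 lines: irr ilrgv gqthw unwkp rnq nkcf djdbv vklmz enz nxjb npd luk xnno

Answer: irr
ilrgv
gqthw
unwkp
rnq
nkcf
djdbv
vklmz
enz
nxjb
npd
luk
xnno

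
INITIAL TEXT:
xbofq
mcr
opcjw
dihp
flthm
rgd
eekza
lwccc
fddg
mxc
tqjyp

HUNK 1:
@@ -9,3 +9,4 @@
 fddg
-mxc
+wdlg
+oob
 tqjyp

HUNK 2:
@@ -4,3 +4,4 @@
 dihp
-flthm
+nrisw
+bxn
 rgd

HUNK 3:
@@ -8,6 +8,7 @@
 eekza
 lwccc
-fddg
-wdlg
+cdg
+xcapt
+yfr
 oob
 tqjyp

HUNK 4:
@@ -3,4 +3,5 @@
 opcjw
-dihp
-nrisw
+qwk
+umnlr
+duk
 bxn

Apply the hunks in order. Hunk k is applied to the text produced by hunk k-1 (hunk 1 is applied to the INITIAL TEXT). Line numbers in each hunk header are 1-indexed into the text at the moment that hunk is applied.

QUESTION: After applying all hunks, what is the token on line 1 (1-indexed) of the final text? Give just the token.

Answer: xbofq

Derivation:
Hunk 1: at line 9 remove [mxc] add [wdlg,oob] -> 12 lines: xbofq mcr opcjw dihp flthm rgd eekza lwccc fddg wdlg oob tqjyp
Hunk 2: at line 4 remove [flthm] add [nrisw,bxn] -> 13 lines: xbofq mcr opcjw dihp nrisw bxn rgd eekza lwccc fddg wdlg oob tqjyp
Hunk 3: at line 8 remove [fddg,wdlg] add [cdg,xcapt,yfr] -> 14 lines: xbofq mcr opcjw dihp nrisw bxn rgd eekza lwccc cdg xcapt yfr oob tqjyp
Hunk 4: at line 3 remove [dihp,nrisw] add [qwk,umnlr,duk] -> 15 lines: xbofq mcr opcjw qwk umnlr duk bxn rgd eekza lwccc cdg xcapt yfr oob tqjyp
Final line 1: xbofq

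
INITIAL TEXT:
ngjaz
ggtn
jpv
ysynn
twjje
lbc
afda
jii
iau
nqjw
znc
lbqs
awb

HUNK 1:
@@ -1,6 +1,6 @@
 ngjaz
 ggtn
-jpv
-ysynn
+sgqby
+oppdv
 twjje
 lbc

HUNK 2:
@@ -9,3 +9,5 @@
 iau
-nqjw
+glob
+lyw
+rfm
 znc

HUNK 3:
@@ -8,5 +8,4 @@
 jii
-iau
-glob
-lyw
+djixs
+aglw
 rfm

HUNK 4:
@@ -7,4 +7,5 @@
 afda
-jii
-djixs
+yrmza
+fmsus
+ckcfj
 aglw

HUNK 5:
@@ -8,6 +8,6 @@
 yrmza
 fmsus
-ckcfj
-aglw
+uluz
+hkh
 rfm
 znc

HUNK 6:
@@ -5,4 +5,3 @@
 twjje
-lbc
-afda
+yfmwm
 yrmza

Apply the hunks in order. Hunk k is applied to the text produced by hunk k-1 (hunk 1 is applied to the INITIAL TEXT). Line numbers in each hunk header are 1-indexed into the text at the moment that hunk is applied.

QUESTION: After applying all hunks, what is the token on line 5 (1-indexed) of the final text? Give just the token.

Hunk 1: at line 1 remove [jpv,ysynn] add [sgqby,oppdv] -> 13 lines: ngjaz ggtn sgqby oppdv twjje lbc afda jii iau nqjw znc lbqs awb
Hunk 2: at line 9 remove [nqjw] add [glob,lyw,rfm] -> 15 lines: ngjaz ggtn sgqby oppdv twjje lbc afda jii iau glob lyw rfm znc lbqs awb
Hunk 3: at line 8 remove [iau,glob,lyw] add [djixs,aglw] -> 14 lines: ngjaz ggtn sgqby oppdv twjje lbc afda jii djixs aglw rfm znc lbqs awb
Hunk 4: at line 7 remove [jii,djixs] add [yrmza,fmsus,ckcfj] -> 15 lines: ngjaz ggtn sgqby oppdv twjje lbc afda yrmza fmsus ckcfj aglw rfm znc lbqs awb
Hunk 5: at line 8 remove [ckcfj,aglw] add [uluz,hkh] -> 15 lines: ngjaz ggtn sgqby oppdv twjje lbc afda yrmza fmsus uluz hkh rfm znc lbqs awb
Hunk 6: at line 5 remove [lbc,afda] add [yfmwm] -> 14 lines: ngjaz ggtn sgqby oppdv twjje yfmwm yrmza fmsus uluz hkh rfm znc lbqs awb
Final line 5: twjje

Answer: twjje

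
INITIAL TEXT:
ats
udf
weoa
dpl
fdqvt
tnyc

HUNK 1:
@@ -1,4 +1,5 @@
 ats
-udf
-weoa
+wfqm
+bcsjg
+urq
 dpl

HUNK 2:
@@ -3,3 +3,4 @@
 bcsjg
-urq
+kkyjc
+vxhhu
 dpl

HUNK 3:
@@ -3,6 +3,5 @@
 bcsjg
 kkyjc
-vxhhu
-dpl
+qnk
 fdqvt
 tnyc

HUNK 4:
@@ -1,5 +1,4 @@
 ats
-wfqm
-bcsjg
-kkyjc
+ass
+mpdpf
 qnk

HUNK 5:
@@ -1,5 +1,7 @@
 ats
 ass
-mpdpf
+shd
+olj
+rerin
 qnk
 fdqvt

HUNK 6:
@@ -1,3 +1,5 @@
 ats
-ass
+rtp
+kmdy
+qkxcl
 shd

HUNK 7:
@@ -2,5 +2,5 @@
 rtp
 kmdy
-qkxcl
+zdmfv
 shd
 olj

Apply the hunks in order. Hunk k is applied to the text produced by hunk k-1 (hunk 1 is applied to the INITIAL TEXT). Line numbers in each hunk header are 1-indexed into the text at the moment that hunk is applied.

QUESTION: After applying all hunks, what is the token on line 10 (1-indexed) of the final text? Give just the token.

Hunk 1: at line 1 remove [udf,weoa] add [wfqm,bcsjg,urq] -> 7 lines: ats wfqm bcsjg urq dpl fdqvt tnyc
Hunk 2: at line 3 remove [urq] add [kkyjc,vxhhu] -> 8 lines: ats wfqm bcsjg kkyjc vxhhu dpl fdqvt tnyc
Hunk 3: at line 3 remove [vxhhu,dpl] add [qnk] -> 7 lines: ats wfqm bcsjg kkyjc qnk fdqvt tnyc
Hunk 4: at line 1 remove [wfqm,bcsjg,kkyjc] add [ass,mpdpf] -> 6 lines: ats ass mpdpf qnk fdqvt tnyc
Hunk 5: at line 1 remove [mpdpf] add [shd,olj,rerin] -> 8 lines: ats ass shd olj rerin qnk fdqvt tnyc
Hunk 6: at line 1 remove [ass] add [rtp,kmdy,qkxcl] -> 10 lines: ats rtp kmdy qkxcl shd olj rerin qnk fdqvt tnyc
Hunk 7: at line 2 remove [qkxcl] add [zdmfv] -> 10 lines: ats rtp kmdy zdmfv shd olj rerin qnk fdqvt tnyc
Final line 10: tnyc

Answer: tnyc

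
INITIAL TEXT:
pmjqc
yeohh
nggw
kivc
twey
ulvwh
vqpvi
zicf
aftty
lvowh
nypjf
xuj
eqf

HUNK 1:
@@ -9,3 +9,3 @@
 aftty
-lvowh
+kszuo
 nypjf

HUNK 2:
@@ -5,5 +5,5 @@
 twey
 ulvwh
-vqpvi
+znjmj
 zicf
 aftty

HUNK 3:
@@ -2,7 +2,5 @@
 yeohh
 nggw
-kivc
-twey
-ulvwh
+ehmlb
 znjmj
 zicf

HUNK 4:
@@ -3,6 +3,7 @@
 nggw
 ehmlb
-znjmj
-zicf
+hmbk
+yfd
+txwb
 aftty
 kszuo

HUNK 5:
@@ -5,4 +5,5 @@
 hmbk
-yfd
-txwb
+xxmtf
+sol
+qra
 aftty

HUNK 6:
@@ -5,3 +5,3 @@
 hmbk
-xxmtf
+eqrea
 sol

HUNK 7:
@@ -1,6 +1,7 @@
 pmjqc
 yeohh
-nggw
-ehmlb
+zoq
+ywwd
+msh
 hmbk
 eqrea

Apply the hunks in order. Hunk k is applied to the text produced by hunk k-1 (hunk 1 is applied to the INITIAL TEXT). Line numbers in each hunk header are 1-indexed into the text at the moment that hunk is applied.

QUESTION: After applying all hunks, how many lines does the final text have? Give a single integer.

Hunk 1: at line 9 remove [lvowh] add [kszuo] -> 13 lines: pmjqc yeohh nggw kivc twey ulvwh vqpvi zicf aftty kszuo nypjf xuj eqf
Hunk 2: at line 5 remove [vqpvi] add [znjmj] -> 13 lines: pmjqc yeohh nggw kivc twey ulvwh znjmj zicf aftty kszuo nypjf xuj eqf
Hunk 3: at line 2 remove [kivc,twey,ulvwh] add [ehmlb] -> 11 lines: pmjqc yeohh nggw ehmlb znjmj zicf aftty kszuo nypjf xuj eqf
Hunk 4: at line 3 remove [znjmj,zicf] add [hmbk,yfd,txwb] -> 12 lines: pmjqc yeohh nggw ehmlb hmbk yfd txwb aftty kszuo nypjf xuj eqf
Hunk 5: at line 5 remove [yfd,txwb] add [xxmtf,sol,qra] -> 13 lines: pmjqc yeohh nggw ehmlb hmbk xxmtf sol qra aftty kszuo nypjf xuj eqf
Hunk 6: at line 5 remove [xxmtf] add [eqrea] -> 13 lines: pmjqc yeohh nggw ehmlb hmbk eqrea sol qra aftty kszuo nypjf xuj eqf
Hunk 7: at line 1 remove [nggw,ehmlb] add [zoq,ywwd,msh] -> 14 lines: pmjqc yeohh zoq ywwd msh hmbk eqrea sol qra aftty kszuo nypjf xuj eqf
Final line count: 14

Answer: 14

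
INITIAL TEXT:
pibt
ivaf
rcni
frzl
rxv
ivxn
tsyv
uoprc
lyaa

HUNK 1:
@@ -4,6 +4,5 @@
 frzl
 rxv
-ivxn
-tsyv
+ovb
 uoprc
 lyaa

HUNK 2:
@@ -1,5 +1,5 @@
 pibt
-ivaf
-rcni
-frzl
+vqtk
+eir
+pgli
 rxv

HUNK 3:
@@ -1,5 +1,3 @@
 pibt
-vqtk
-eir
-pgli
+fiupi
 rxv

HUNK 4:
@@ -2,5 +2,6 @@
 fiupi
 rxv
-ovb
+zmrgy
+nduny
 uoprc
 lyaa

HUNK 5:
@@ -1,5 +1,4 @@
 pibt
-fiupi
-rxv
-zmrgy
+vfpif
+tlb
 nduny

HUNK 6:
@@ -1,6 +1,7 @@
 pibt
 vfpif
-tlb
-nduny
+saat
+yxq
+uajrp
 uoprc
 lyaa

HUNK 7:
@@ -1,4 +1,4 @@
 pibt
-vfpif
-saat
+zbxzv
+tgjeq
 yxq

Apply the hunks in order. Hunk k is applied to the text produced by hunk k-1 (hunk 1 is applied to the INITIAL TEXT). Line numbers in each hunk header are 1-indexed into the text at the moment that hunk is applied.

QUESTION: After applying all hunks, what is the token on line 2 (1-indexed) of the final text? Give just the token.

Answer: zbxzv

Derivation:
Hunk 1: at line 4 remove [ivxn,tsyv] add [ovb] -> 8 lines: pibt ivaf rcni frzl rxv ovb uoprc lyaa
Hunk 2: at line 1 remove [ivaf,rcni,frzl] add [vqtk,eir,pgli] -> 8 lines: pibt vqtk eir pgli rxv ovb uoprc lyaa
Hunk 3: at line 1 remove [vqtk,eir,pgli] add [fiupi] -> 6 lines: pibt fiupi rxv ovb uoprc lyaa
Hunk 4: at line 2 remove [ovb] add [zmrgy,nduny] -> 7 lines: pibt fiupi rxv zmrgy nduny uoprc lyaa
Hunk 5: at line 1 remove [fiupi,rxv,zmrgy] add [vfpif,tlb] -> 6 lines: pibt vfpif tlb nduny uoprc lyaa
Hunk 6: at line 1 remove [tlb,nduny] add [saat,yxq,uajrp] -> 7 lines: pibt vfpif saat yxq uajrp uoprc lyaa
Hunk 7: at line 1 remove [vfpif,saat] add [zbxzv,tgjeq] -> 7 lines: pibt zbxzv tgjeq yxq uajrp uoprc lyaa
Final line 2: zbxzv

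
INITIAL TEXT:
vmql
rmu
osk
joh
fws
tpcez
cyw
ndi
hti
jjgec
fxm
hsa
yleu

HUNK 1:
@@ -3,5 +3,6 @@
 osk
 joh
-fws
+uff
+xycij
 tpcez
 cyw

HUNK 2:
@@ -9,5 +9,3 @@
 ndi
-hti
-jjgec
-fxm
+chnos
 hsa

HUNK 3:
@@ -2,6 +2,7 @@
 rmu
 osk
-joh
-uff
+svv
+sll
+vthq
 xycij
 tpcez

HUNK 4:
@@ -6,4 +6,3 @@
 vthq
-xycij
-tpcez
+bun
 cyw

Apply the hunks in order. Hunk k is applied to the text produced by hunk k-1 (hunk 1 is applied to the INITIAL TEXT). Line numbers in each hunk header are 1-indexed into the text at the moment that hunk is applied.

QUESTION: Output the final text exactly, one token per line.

Hunk 1: at line 3 remove [fws] add [uff,xycij] -> 14 lines: vmql rmu osk joh uff xycij tpcez cyw ndi hti jjgec fxm hsa yleu
Hunk 2: at line 9 remove [hti,jjgec,fxm] add [chnos] -> 12 lines: vmql rmu osk joh uff xycij tpcez cyw ndi chnos hsa yleu
Hunk 3: at line 2 remove [joh,uff] add [svv,sll,vthq] -> 13 lines: vmql rmu osk svv sll vthq xycij tpcez cyw ndi chnos hsa yleu
Hunk 4: at line 6 remove [xycij,tpcez] add [bun] -> 12 lines: vmql rmu osk svv sll vthq bun cyw ndi chnos hsa yleu

Answer: vmql
rmu
osk
svv
sll
vthq
bun
cyw
ndi
chnos
hsa
yleu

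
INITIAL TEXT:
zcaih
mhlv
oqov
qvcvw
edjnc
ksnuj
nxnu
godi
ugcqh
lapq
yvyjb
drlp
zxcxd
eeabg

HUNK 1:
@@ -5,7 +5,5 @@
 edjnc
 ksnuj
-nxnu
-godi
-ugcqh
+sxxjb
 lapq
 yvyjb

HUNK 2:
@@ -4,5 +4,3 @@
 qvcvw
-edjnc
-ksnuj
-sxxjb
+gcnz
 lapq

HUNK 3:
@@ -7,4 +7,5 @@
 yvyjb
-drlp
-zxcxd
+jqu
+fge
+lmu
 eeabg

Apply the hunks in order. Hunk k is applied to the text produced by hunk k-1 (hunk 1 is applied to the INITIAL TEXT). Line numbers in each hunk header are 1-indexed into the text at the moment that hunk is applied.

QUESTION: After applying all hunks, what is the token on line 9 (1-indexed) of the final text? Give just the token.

Hunk 1: at line 5 remove [nxnu,godi,ugcqh] add [sxxjb] -> 12 lines: zcaih mhlv oqov qvcvw edjnc ksnuj sxxjb lapq yvyjb drlp zxcxd eeabg
Hunk 2: at line 4 remove [edjnc,ksnuj,sxxjb] add [gcnz] -> 10 lines: zcaih mhlv oqov qvcvw gcnz lapq yvyjb drlp zxcxd eeabg
Hunk 3: at line 7 remove [drlp,zxcxd] add [jqu,fge,lmu] -> 11 lines: zcaih mhlv oqov qvcvw gcnz lapq yvyjb jqu fge lmu eeabg
Final line 9: fge

Answer: fge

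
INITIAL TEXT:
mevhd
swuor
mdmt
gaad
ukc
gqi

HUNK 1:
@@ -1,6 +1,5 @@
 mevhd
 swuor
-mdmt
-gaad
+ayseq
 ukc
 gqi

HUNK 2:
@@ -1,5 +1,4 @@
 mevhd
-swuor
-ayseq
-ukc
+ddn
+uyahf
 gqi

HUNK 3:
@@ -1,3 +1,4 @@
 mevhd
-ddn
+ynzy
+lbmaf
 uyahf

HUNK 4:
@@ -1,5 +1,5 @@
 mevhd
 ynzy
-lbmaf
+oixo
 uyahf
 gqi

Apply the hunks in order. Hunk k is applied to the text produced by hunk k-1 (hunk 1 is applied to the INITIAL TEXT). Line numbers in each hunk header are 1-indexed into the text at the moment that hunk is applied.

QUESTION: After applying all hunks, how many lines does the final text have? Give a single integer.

Hunk 1: at line 1 remove [mdmt,gaad] add [ayseq] -> 5 lines: mevhd swuor ayseq ukc gqi
Hunk 2: at line 1 remove [swuor,ayseq,ukc] add [ddn,uyahf] -> 4 lines: mevhd ddn uyahf gqi
Hunk 3: at line 1 remove [ddn] add [ynzy,lbmaf] -> 5 lines: mevhd ynzy lbmaf uyahf gqi
Hunk 4: at line 1 remove [lbmaf] add [oixo] -> 5 lines: mevhd ynzy oixo uyahf gqi
Final line count: 5

Answer: 5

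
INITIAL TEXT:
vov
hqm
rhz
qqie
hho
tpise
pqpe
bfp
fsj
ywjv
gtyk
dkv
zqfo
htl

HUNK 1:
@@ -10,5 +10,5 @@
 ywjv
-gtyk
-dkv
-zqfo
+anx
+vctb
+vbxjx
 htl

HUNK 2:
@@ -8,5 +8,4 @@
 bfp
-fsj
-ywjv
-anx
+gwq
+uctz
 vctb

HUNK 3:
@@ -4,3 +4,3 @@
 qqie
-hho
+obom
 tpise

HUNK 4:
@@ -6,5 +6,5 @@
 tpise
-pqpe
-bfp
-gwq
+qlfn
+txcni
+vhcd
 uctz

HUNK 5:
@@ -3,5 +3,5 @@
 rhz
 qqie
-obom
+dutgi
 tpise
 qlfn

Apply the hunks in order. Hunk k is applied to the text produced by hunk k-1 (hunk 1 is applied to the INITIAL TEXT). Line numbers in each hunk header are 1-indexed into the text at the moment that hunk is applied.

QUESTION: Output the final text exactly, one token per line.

Hunk 1: at line 10 remove [gtyk,dkv,zqfo] add [anx,vctb,vbxjx] -> 14 lines: vov hqm rhz qqie hho tpise pqpe bfp fsj ywjv anx vctb vbxjx htl
Hunk 2: at line 8 remove [fsj,ywjv,anx] add [gwq,uctz] -> 13 lines: vov hqm rhz qqie hho tpise pqpe bfp gwq uctz vctb vbxjx htl
Hunk 3: at line 4 remove [hho] add [obom] -> 13 lines: vov hqm rhz qqie obom tpise pqpe bfp gwq uctz vctb vbxjx htl
Hunk 4: at line 6 remove [pqpe,bfp,gwq] add [qlfn,txcni,vhcd] -> 13 lines: vov hqm rhz qqie obom tpise qlfn txcni vhcd uctz vctb vbxjx htl
Hunk 5: at line 3 remove [obom] add [dutgi] -> 13 lines: vov hqm rhz qqie dutgi tpise qlfn txcni vhcd uctz vctb vbxjx htl

Answer: vov
hqm
rhz
qqie
dutgi
tpise
qlfn
txcni
vhcd
uctz
vctb
vbxjx
htl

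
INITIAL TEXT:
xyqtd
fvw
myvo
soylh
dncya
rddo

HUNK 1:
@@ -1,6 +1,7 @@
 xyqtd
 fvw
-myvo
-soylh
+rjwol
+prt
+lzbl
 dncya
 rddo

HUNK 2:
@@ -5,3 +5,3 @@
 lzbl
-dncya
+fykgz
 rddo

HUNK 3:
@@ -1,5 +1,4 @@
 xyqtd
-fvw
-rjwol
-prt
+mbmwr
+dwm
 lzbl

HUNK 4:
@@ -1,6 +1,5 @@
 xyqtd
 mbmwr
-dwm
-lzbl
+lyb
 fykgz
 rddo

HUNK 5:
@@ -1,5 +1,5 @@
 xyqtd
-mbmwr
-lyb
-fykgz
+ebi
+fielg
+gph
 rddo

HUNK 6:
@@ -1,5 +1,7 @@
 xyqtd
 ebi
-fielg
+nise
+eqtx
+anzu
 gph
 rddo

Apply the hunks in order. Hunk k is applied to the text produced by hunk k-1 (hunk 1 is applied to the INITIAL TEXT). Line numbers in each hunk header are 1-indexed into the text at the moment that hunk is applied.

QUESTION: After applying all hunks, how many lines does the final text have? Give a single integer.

Answer: 7

Derivation:
Hunk 1: at line 1 remove [myvo,soylh] add [rjwol,prt,lzbl] -> 7 lines: xyqtd fvw rjwol prt lzbl dncya rddo
Hunk 2: at line 5 remove [dncya] add [fykgz] -> 7 lines: xyqtd fvw rjwol prt lzbl fykgz rddo
Hunk 3: at line 1 remove [fvw,rjwol,prt] add [mbmwr,dwm] -> 6 lines: xyqtd mbmwr dwm lzbl fykgz rddo
Hunk 4: at line 1 remove [dwm,lzbl] add [lyb] -> 5 lines: xyqtd mbmwr lyb fykgz rddo
Hunk 5: at line 1 remove [mbmwr,lyb,fykgz] add [ebi,fielg,gph] -> 5 lines: xyqtd ebi fielg gph rddo
Hunk 6: at line 1 remove [fielg] add [nise,eqtx,anzu] -> 7 lines: xyqtd ebi nise eqtx anzu gph rddo
Final line count: 7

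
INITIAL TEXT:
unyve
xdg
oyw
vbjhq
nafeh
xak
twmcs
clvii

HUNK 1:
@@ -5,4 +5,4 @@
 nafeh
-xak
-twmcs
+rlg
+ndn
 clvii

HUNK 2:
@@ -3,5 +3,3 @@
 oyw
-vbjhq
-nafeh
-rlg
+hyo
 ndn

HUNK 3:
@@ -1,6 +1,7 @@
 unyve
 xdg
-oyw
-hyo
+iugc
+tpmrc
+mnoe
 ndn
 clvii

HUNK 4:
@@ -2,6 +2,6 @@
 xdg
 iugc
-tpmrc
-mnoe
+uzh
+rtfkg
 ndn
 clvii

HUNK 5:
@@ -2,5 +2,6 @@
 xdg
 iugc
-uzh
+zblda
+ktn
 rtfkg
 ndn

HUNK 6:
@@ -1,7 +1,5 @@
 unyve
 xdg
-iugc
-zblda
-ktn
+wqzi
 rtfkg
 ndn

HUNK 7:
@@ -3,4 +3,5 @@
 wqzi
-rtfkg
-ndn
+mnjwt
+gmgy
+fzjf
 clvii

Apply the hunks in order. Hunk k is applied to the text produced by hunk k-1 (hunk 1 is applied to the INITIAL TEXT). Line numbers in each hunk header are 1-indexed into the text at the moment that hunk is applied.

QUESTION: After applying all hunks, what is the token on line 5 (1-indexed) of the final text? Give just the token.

Answer: gmgy

Derivation:
Hunk 1: at line 5 remove [xak,twmcs] add [rlg,ndn] -> 8 lines: unyve xdg oyw vbjhq nafeh rlg ndn clvii
Hunk 2: at line 3 remove [vbjhq,nafeh,rlg] add [hyo] -> 6 lines: unyve xdg oyw hyo ndn clvii
Hunk 3: at line 1 remove [oyw,hyo] add [iugc,tpmrc,mnoe] -> 7 lines: unyve xdg iugc tpmrc mnoe ndn clvii
Hunk 4: at line 2 remove [tpmrc,mnoe] add [uzh,rtfkg] -> 7 lines: unyve xdg iugc uzh rtfkg ndn clvii
Hunk 5: at line 2 remove [uzh] add [zblda,ktn] -> 8 lines: unyve xdg iugc zblda ktn rtfkg ndn clvii
Hunk 6: at line 1 remove [iugc,zblda,ktn] add [wqzi] -> 6 lines: unyve xdg wqzi rtfkg ndn clvii
Hunk 7: at line 3 remove [rtfkg,ndn] add [mnjwt,gmgy,fzjf] -> 7 lines: unyve xdg wqzi mnjwt gmgy fzjf clvii
Final line 5: gmgy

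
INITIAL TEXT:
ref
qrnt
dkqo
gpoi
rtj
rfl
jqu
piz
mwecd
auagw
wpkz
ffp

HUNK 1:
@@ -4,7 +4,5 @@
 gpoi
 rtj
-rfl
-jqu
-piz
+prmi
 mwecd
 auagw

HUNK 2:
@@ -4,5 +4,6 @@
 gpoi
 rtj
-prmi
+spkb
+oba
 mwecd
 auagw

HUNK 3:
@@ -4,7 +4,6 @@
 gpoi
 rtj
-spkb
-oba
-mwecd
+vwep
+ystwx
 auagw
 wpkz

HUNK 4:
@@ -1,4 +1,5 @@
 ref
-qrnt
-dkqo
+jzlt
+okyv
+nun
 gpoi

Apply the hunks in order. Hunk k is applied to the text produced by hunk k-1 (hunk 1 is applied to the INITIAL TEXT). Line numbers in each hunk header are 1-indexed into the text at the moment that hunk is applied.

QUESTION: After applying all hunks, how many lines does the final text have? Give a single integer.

Hunk 1: at line 4 remove [rfl,jqu,piz] add [prmi] -> 10 lines: ref qrnt dkqo gpoi rtj prmi mwecd auagw wpkz ffp
Hunk 2: at line 4 remove [prmi] add [spkb,oba] -> 11 lines: ref qrnt dkqo gpoi rtj spkb oba mwecd auagw wpkz ffp
Hunk 3: at line 4 remove [spkb,oba,mwecd] add [vwep,ystwx] -> 10 lines: ref qrnt dkqo gpoi rtj vwep ystwx auagw wpkz ffp
Hunk 4: at line 1 remove [qrnt,dkqo] add [jzlt,okyv,nun] -> 11 lines: ref jzlt okyv nun gpoi rtj vwep ystwx auagw wpkz ffp
Final line count: 11

Answer: 11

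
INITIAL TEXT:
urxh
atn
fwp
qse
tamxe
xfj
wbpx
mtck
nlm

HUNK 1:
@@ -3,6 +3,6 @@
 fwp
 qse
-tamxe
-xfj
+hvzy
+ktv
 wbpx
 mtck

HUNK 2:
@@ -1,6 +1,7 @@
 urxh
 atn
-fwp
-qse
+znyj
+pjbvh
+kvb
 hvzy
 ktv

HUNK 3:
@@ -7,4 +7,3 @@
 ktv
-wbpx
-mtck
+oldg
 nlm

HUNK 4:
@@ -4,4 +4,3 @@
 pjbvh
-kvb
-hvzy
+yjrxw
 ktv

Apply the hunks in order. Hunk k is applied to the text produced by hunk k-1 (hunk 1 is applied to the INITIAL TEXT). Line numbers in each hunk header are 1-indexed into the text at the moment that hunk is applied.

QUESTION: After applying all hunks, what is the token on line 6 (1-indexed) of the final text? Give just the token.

Hunk 1: at line 3 remove [tamxe,xfj] add [hvzy,ktv] -> 9 lines: urxh atn fwp qse hvzy ktv wbpx mtck nlm
Hunk 2: at line 1 remove [fwp,qse] add [znyj,pjbvh,kvb] -> 10 lines: urxh atn znyj pjbvh kvb hvzy ktv wbpx mtck nlm
Hunk 3: at line 7 remove [wbpx,mtck] add [oldg] -> 9 lines: urxh atn znyj pjbvh kvb hvzy ktv oldg nlm
Hunk 4: at line 4 remove [kvb,hvzy] add [yjrxw] -> 8 lines: urxh atn znyj pjbvh yjrxw ktv oldg nlm
Final line 6: ktv

Answer: ktv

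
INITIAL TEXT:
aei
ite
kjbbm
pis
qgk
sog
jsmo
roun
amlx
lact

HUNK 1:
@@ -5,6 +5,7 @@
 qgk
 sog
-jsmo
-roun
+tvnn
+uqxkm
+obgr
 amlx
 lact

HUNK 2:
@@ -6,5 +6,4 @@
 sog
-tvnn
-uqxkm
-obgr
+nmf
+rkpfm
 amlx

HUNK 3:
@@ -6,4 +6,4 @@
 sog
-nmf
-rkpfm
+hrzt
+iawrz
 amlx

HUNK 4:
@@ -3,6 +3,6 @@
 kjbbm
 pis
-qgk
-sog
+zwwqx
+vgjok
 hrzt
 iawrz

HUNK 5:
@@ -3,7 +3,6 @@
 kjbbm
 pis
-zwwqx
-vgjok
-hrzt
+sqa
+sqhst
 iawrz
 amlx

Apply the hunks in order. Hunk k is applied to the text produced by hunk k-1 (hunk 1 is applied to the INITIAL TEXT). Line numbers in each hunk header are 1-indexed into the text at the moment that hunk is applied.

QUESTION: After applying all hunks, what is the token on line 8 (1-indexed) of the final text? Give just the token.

Answer: amlx

Derivation:
Hunk 1: at line 5 remove [jsmo,roun] add [tvnn,uqxkm,obgr] -> 11 lines: aei ite kjbbm pis qgk sog tvnn uqxkm obgr amlx lact
Hunk 2: at line 6 remove [tvnn,uqxkm,obgr] add [nmf,rkpfm] -> 10 lines: aei ite kjbbm pis qgk sog nmf rkpfm amlx lact
Hunk 3: at line 6 remove [nmf,rkpfm] add [hrzt,iawrz] -> 10 lines: aei ite kjbbm pis qgk sog hrzt iawrz amlx lact
Hunk 4: at line 3 remove [qgk,sog] add [zwwqx,vgjok] -> 10 lines: aei ite kjbbm pis zwwqx vgjok hrzt iawrz amlx lact
Hunk 5: at line 3 remove [zwwqx,vgjok,hrzt] add [sqa,sqhst] -> 9 lines: aei ite kjbbm pis sqa sqhst iawrz amlx lact
Final line 8: amlx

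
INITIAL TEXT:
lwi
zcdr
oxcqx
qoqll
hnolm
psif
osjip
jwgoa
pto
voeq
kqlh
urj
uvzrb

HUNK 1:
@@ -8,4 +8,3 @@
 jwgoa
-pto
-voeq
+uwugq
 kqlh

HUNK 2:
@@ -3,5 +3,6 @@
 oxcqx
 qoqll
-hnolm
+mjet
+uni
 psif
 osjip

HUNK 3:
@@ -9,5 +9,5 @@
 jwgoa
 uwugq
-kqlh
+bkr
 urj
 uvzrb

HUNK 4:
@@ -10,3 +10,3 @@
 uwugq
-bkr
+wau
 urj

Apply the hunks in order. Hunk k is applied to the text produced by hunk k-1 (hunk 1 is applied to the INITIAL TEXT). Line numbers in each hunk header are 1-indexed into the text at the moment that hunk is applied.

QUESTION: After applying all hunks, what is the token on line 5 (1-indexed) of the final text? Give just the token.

Answer: mjet

Derivation:
Hunk 1: at line 8 remove [pto,voeq] add [uwugq] -> 12 lines: lwi zcdr oxcqx qoqll hnolm psif osjip jwgoa uwugq kqlh urj uvzrb
Hunk 2: at line 3 remove [hnolm] add [mjet,uni] -> 13 lines: lwi zcdr oxcqx qoqll mjet uni psif osjip jwgoa uwugq kqlh urj uvzrb
Hunk 3: at line 9 remove [kqlh] add [bkr] -> 13 lines: lwi zcdr oxcqx qoqll mjet uni psif osjip jwgoa uwugq bkr urj uvzrb
Hunk 4: at line 10 remove [bkr] add [wau] -> 13 lines: lwi zcdr oxcqx qoqll mjet uni psif osjip jwgoa uwugq wau urj uvzrb
Final line 5: mjet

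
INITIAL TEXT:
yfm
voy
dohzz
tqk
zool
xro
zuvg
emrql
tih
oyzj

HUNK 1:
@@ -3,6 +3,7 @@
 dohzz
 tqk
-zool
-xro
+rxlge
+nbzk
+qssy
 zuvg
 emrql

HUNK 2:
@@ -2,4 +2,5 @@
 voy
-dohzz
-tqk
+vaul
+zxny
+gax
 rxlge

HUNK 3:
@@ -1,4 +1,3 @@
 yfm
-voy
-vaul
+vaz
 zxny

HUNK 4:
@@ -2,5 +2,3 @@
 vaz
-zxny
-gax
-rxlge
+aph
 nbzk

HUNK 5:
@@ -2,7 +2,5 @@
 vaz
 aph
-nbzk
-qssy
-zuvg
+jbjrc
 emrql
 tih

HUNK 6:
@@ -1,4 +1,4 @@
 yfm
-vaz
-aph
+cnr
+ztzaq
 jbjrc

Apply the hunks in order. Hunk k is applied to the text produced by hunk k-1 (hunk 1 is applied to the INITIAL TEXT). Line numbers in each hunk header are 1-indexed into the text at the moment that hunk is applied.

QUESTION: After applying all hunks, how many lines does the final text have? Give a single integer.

Answer: 7

Derivation:
Hunk 1: at line 3 remove [zool,xro] add [rxlge,nbzk,qssy] -> 11 lines: yfm voy dohzz tqk rxlge nbzk qssy zuvg emrql tih oyzj
Hunk 2: at line 2 remove [dohzz,tqk] add [vaul,zxny,gax] -> 12 lines: yfm voy vaul zxny gax rxlge nbzk qssy zuvg emrql tih oyzj
Hunk 3: at line 1 remove [voy,vaul] add [vaz] -> 11 lines: yfm vaz zxny gax rxlge nbzk qssy zuvg emrql tih oyzj
Hunk 4: at line 2 remove [zxny,gax,rxlge] add [aph] -> 9 lines: yfm vaz aph nbzk qssy zuvg emrql tih oyzj
Hunk 5: at line 2 remove [nbzk,qssy,zuvg] add [jbjrc] -> 7 lines: yfm vaz aph jbjrc emrql tih oyzj
Hunk 6: at line 1 remove [vaz,aph] add [cnr,ztzaq] -> 7 lines: yfm cnr ztzaq jbjrc emrql tih oyzj
Final line count: 7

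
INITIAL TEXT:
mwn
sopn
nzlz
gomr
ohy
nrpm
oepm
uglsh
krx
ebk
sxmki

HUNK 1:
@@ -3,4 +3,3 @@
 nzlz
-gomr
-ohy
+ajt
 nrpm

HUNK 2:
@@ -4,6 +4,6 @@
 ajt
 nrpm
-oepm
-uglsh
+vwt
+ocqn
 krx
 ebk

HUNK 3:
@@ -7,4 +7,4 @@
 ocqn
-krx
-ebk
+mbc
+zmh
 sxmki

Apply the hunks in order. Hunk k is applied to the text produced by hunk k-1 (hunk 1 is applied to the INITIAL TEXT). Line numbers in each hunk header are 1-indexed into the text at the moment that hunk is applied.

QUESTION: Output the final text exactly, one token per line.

Hunk 1: at line 3 remove [gomr,ohy] add [ajt] -> 10 lines: mwn sopn nzlz ajt nrpm oepm uglsh krx ebk sxmki
Hunk 2: at line 4 remove [oepm,uglsh] add [vwt,ocqn] -> 10 lines: mwn sopn nzlz ajt nrpm vwt ocqn krx ebk sxmki
Hunk 3: at line 7 remove [krx,ebk] add [mbc,zmh] -> 10 lines: mwn sopn nzlz ajt nrpm vwt ocqn mbc zmh sxmki

Answer: mwn
sopn
nzlz
ajt
nrpm
vwt
ocqn
mbc
zmh
sxmki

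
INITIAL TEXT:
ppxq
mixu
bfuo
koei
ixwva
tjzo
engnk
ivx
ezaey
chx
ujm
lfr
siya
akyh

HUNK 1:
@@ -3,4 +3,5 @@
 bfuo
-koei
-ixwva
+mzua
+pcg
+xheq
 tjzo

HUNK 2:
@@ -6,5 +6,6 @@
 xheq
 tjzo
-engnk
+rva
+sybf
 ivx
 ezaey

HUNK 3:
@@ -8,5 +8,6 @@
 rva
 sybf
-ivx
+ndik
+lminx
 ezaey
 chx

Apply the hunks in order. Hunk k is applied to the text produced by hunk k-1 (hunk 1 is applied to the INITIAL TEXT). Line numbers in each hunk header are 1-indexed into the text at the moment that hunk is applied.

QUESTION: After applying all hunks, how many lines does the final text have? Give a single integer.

Answer: 17

Derivation:
Hunk 1: at line 3 remove [koei,ixwva] add [mzua,pcg,xheq] -> 15 lines: ppxq mixu bfuo mzua pcg xheq tjzo engnk ivx ezaey chx ujm lfr siya akyh
Hunk 2: at line 6 remove [engnk] add [rva,sybf] -> 16 lines: ppxq mixu bfuo mzua pcg xheq tjzo rva sybf ivx ezaey chx ujm lfr siya akyh
Hunk 3: at line 8 remove [ivx] add [ndik,lminx] -> 17 lines: ppxq mixu bfuo mzua pcg xheq tjzo rva sybf ndik lminx ezaey chx ujm lfr siya akyh
Final line count: 17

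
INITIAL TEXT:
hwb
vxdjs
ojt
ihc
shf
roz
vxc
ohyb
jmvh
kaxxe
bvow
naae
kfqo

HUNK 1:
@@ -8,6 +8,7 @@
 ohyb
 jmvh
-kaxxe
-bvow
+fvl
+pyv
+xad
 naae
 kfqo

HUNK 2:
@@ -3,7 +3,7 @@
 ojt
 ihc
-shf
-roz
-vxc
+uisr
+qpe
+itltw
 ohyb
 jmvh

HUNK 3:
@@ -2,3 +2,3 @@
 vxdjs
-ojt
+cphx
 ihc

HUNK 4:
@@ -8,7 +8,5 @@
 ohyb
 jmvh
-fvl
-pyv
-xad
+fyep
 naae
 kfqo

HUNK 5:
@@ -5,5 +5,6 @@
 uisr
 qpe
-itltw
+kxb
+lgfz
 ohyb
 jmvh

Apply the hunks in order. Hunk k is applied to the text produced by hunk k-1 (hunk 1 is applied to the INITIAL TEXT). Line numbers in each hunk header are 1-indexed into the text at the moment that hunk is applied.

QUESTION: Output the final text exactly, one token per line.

Answer: hwb
vxdjs
cphx
ihc
uisr
qpe
kxb
lgfz
ohyb
jmvh
fyep
naae
kfqo

Derivation:
Hunk 1: at line 8 remove [kaxxe,bvow] add [fvl,pyv,xad] -> 14 lines: hwb vxdjs ojt ihc shf roz vxc ohyb jmvh fvl pyv xad naae kfqo
Hunk 2: at line 3 remove [shf,roz,vxc] add [uisr,qpe,itltw] -> 14 lines: hwb vxdjs ojt ihc uisr qpe itltw ohyb jmvh fvl pyv xad naae kfqo
Hunk 3: at line 2 remove [ojt] add [cphx] -> 14 lines: hwb vxdjs cphx ihc uisr qpe itltw ohyb jmvh fvl pyv xad naae kfqo
Hunk 4: at line 8 remove [fvl,pyv,xad] add [fyep] -> 12 lines: hwb vxdjs cphx ihc uisr qpe itltw ohyb jmvh fyep naae kfqo
Hunk 5: at line 5 remove [itltw] add [kxb,lgfz] -> 13 lines: hwb vxdjs cphx ihc uisr qpe kxb lgfz ohyb jmvh fyep naae kfqo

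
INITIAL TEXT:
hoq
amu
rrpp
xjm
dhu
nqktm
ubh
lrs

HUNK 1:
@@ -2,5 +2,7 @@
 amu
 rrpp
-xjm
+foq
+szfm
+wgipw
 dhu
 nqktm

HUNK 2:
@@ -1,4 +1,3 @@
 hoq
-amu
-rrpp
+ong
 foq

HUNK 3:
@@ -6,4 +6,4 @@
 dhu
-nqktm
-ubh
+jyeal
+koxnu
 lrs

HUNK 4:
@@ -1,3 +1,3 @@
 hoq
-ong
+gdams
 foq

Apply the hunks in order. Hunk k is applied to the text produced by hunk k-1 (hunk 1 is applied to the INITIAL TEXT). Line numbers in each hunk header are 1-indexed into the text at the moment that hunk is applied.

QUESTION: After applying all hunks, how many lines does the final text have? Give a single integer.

Answer: 9

Derivation:
Hunk 1: at line 2 remove [xjm] add [foq,szfm,wgipw] -> 10 lines: hoq amu rrpp foq szfm wgipw dhu nqktm ubh lrs
Hunk 2: at line 1 remove [amu,rrpp] add [ong] -> 9 lines: hoq ong foq szfm wgipw dhu nqktm ubh lrs
Hunk 3: at line 6 remove [nqktm,ubh] add [jyeal,koxnu] -> 9 lines: hoq ong foq szfm wgipw dhu jyeal koxnu lrs
Hunk 4: at line 1 remove [ong] add [gdams] -> 9 lines: hoq gdams foq szfm wgipw dhu jyeal koxnu lrs
Final line count: 9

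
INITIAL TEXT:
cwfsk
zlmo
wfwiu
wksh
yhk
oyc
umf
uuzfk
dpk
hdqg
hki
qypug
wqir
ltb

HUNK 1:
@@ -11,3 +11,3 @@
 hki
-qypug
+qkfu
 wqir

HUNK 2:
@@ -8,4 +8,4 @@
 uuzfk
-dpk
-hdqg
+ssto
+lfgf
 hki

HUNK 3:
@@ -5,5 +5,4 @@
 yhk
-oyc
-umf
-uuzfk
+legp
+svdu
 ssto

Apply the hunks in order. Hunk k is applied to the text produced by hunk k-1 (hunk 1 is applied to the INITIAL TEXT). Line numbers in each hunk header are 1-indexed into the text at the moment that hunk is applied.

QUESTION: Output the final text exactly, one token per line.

Answer: cwfsk
zlmo
wfwiu
wksh
yhk
legp
svdu
ssto
lfgf
hki
qkfu
wqir
ltb

Derivation:
Hunk 1: at line 11 remove [qypug] add [qkfu] -> 14 lines: cwfsk zlmo wfwiu wksh yhk oyc umf uuzfk dpk hdqg hki qkfu wqir ltb
Hunk 2: at line 8 remove [dpk,hdqg] add [ssto,lfgf] -> 14 lines: cwfsk zlmo wfwiu wksh yhk oyc umf uuzfk ssto lfgf hki qkfu wqir ltb
Hunk 3: at line 5 remove [oyc,umf,uuzfk] add [legp,svdu] -> 13 lines: cwfsk zlmo wfwiu wksh yhk legp svdu ssto lfgf hki qkfu wqir ltb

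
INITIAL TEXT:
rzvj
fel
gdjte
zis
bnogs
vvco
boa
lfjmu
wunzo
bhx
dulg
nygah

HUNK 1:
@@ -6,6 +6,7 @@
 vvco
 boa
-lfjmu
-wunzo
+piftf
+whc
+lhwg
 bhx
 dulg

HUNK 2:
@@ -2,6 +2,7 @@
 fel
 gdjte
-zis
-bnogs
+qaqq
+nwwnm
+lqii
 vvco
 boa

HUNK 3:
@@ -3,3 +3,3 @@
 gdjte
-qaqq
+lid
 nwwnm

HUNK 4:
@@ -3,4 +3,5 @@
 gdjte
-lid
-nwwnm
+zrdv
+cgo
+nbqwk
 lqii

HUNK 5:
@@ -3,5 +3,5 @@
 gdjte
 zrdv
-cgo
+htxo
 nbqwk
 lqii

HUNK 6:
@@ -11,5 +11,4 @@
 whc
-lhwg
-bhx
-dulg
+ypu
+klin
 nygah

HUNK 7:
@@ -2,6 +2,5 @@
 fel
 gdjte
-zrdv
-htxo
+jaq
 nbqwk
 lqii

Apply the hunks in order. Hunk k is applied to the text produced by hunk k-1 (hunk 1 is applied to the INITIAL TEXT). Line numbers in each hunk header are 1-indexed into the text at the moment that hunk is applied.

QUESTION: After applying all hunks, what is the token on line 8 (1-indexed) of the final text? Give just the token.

Answer: boa

Derivation:
Hunk 1: at line 6 remove [lfjmu,wunzo] add [piftf,whc,lhwg] -> 13 lines: rzvj fel gdjte zis bnogs vvco boa piftf whc lhwg bhx dulg nygah
Hunk 2: at line 2 remove [zis,bnogs] add [qaqq,nwwnm,lqii] -> 14 lines: rzvj fel gdjte qaqq nwwnm lqii vvco boa piftf whc lhwg bhx dulg nygah
Hunk 3: at line 3 remove [qaqq] add [lid] -> 14 lines: rzvj fel gdjte lid nwwnm lqii vvco boa piftf whc lhwg bhx dulg nygah
Hunk 4: at line 3 remove [lid,nwwnm] add [zrdv,cgo,nbqwk] -> 15 lines: rzvj fel gdjte zrdv cgo nbqwk lqii vvco boa piftf whc lhwg bhx dulg nygah
Hunk 5: at line 3 remove [cgo] add [htxo] -> 15 lines: rzvj fel gdjte zrdv htxo nbqwk lqii vvco boa piftf whc lhwg bhx dulg nygah
Hunk 6: at line 11 remove [lhwg,bhx,dulg] add [ypu,klin] -> 14 lines: rzvj fel gdjte zrdv htxo nbqwk lqii vvco boa piftf whc ypu klin nygah
Hunk 7: at line 2 remove [zrdv,htxo] add [jaq] -> 13 lines: rzvj fel gdjte jaq nbqwk lqii vvco boa piftf whc ypu klin nygah
Final line 8: boa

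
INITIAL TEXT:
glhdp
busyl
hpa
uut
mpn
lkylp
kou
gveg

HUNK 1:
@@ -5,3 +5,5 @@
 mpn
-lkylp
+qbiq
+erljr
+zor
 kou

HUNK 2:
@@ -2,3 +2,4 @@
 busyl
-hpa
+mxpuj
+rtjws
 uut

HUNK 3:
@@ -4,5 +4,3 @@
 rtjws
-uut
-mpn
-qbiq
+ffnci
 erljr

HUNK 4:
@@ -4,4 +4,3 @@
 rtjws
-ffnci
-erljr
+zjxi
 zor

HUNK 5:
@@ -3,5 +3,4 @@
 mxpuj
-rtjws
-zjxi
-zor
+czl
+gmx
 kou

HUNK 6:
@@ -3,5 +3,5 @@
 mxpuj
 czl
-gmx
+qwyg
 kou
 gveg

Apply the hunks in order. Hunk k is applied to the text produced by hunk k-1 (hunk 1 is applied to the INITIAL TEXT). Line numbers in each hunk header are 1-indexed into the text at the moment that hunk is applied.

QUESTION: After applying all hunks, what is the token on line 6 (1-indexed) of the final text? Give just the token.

Hunk 1: at line 5 remove [lkylp] add [qbiq,erljr,zor] -> 10 lines: glhdp busyl hpa uut mpn qbiq erljr zor kou gveg
Hunk 2: at line 2 remove [hpa] add [mxpuj,rtjws] -> 11 lines: glhdp busyl mxpuj rtjws uut mpn qbiq erljr zor kou gveg
Hunk 3: at line 4 remove [uut,mpn,qbiq] add [ffnci] -> 9 lines: glhdp busyl mxpuj rtjws ffnci erljr zor kou gveg
Hunk 4: at line 4 remove [ffnci,erljr] add [zjxi] -> 8 lines: glhdp busyl mxpuj rtjws zjxi zor kou gveg
Hunk 5: at line 3 remove [rtjws,zjxi,zor] add [czl,gmx] -> 7 lines: glhdp busyl mxpuj czl gmx kou gveg
Hunk 6: at line 3 remove [gmx] add [qwyg] -> 7 lines: glhdp busyl mxpuj czl qwyg kou gveg
Final line 6: kou

Answer: kou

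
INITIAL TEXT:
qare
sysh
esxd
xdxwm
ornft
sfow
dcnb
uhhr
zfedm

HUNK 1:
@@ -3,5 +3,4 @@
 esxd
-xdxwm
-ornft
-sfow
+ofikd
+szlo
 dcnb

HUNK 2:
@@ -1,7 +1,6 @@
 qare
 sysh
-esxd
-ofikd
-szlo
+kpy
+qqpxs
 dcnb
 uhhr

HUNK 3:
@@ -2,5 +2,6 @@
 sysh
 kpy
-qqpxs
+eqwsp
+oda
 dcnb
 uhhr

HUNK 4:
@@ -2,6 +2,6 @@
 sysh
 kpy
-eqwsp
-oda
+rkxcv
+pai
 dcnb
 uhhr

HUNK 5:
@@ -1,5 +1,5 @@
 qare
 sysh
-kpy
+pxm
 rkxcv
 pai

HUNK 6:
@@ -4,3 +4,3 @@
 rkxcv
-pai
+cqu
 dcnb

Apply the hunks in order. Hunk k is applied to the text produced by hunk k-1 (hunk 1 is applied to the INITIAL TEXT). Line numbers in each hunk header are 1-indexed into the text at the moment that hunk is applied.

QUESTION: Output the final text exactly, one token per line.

Hunk 1: at line 3 remove [xdxwm,ornft,sfow] add [ofikd,szlo] -> 8 lines: qare sysh esxd ofikd szlo dcnb uhhr zfedm
Hunk 2: at line 1 remove [esxd,ofikd,szlo] add [kpy,qqpxs] -> 7 lines: qare sysh kpy qqpxs dcnb uhhr zfedm
Hunk 3: at line 2 remove [qqpxs] add [eqwsp,oda] -> 8 lines: qare sysh kpy eqwsp oda dcnb uhhr zfedm
Hunk 4: at line 2 remove [eqwsp,oda] add [rkxcv,pai] -> 8 lines: qare sysh kpy rkxcv pai dcnb uhhr zfedm
Hunk 5: at line 1 remove [kpy] add [pxm] -> 8 lines: qare sysh pxm rkxcv pai dcnb uhhr zfedm
Hunk 6: at line 4 remove [pai] add [cqu] -> 8 lines: qare sysh pxm rkxcv cqu dcnb uhhr zfedm

Answer: qare
sysh
pxm
rkxcv
cqu
dcnb
uhhr
zfedm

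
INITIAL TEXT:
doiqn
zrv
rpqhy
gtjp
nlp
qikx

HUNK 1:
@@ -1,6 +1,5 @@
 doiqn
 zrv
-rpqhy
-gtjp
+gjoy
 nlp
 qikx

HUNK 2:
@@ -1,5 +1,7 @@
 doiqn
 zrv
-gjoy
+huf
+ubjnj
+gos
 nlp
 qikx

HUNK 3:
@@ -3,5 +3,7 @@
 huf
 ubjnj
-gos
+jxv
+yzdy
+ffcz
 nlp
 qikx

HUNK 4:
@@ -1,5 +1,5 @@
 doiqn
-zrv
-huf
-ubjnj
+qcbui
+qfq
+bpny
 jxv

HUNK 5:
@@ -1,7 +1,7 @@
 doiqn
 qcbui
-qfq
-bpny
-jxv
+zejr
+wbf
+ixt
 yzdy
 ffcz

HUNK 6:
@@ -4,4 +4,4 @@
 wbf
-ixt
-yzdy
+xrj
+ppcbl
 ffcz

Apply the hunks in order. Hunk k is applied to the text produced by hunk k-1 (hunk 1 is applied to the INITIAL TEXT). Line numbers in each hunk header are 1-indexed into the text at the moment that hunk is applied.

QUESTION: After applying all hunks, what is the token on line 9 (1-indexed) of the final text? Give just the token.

Hunk 1: at line 1 remove [rpqhy,gtjp] add [gjoy] -> 5 lines: doiqn zrv gjoy nlp qikx
Hunk 2: at line 1 remove [gjoy] add [huf,ubjnj,gos] -> 7 lines: doiqn zrv huf ubjnj gos nlp qikx
Hunk 3: at line 3 remove [gos] add [jxv,yzdy,ffcz] -> 9 lines: doiqn zrv huf ubjnj jxv yzdy ffcz nlp qikx
Hunk 4: at line 1 remove [zrv,huf,ubjnj] add [qcbui,qfq,bpny] -> 9 lines: doiqn qcbui qfq bpny jxv yzdy ffcz nlp qikx
Hunk 5: at line 1 remove [qfq,bpny,jxv] add [zejr,wbf,ixt] -> 9 lines: doiqn qcbui zejr wbf ixt yzdy ffcz nlp qikx
Hunk 6: at line 4 remove [ixt,yzdy] add [xrj,ppcbl] -> 9 lines: doiqn qcbui zejr wbf xrj ppcbl ffcz nlp qikx
Final line 9: qikx

Answer: qikx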